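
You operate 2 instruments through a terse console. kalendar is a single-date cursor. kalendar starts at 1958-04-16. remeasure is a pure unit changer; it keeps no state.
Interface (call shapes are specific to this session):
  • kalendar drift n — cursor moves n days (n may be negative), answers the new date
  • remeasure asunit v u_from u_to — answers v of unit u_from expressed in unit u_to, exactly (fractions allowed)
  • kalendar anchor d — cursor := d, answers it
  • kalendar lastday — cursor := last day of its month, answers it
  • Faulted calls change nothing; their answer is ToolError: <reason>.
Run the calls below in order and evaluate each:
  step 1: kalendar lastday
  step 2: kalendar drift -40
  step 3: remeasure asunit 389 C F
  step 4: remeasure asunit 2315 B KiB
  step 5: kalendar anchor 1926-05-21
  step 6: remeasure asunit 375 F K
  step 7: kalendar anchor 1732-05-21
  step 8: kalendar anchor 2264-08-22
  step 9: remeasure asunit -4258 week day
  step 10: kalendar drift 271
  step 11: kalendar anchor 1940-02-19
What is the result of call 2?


Answer: 1958-03-21

Derivation:
I use kalendar lastday(), and see 1958-04-30.
Calling kalendar drift on n→-40, and get 1958-03-21.
Invoking remeasure asunit on v→389, u_from→C, u_to→F, and see 3661/5.
Next I call remeasure asunit on v→2315, u_from→B, u_to→KiB: 2315/1024.
I use kalendar anchor on d→1926-05-21, which returns 1926-05-21.
Then remeasure asunit on v→375, u_from→F, u_to→K, — result: 83467/180.
I invoke kalendar anchor on d→1732-05-21, giving 1732-05-21.
Calling kalendar anchor on d→2264-08-22, which returns 2264-08-22.
Next I call remeasure asunit on v→-4258, u_from→week, u_to→day, and see -29806.
I try kalendar drift on n→271: 2265-05-20.
I try kalendar anchor on d→1940-02-19, which returns 1940-02-19.


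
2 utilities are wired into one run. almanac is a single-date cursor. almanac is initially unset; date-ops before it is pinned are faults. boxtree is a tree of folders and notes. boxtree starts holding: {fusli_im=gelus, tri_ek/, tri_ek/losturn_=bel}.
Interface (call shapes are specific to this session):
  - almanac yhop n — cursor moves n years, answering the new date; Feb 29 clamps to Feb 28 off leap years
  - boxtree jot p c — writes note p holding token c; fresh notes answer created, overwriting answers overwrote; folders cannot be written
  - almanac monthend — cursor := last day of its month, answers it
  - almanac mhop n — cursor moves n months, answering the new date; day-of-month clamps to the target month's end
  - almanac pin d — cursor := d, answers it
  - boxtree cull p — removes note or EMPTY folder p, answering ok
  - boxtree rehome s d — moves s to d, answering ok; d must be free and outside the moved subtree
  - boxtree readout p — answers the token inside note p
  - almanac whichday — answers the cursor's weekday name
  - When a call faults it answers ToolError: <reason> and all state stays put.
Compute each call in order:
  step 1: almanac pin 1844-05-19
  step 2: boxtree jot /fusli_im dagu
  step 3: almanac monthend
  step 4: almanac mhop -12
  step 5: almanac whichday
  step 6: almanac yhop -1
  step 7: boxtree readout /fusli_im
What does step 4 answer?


Answer: 1843-05-31

Derivation:
$ almanac pin d→1844-05-19
:: 1844-05-19
$ boxtree jot p→/fusli_im c→dagu
:: overwrote
$ almanac monthend
:: 1844-05-31
$ almanac mhop n→-12
:: 1843-05-31
$ almanac whichday
:: Wednesday
$ almanac yhop n→-1
:: 1842-05-31
$ boxtree readout p→/fusli_im
:: dagu


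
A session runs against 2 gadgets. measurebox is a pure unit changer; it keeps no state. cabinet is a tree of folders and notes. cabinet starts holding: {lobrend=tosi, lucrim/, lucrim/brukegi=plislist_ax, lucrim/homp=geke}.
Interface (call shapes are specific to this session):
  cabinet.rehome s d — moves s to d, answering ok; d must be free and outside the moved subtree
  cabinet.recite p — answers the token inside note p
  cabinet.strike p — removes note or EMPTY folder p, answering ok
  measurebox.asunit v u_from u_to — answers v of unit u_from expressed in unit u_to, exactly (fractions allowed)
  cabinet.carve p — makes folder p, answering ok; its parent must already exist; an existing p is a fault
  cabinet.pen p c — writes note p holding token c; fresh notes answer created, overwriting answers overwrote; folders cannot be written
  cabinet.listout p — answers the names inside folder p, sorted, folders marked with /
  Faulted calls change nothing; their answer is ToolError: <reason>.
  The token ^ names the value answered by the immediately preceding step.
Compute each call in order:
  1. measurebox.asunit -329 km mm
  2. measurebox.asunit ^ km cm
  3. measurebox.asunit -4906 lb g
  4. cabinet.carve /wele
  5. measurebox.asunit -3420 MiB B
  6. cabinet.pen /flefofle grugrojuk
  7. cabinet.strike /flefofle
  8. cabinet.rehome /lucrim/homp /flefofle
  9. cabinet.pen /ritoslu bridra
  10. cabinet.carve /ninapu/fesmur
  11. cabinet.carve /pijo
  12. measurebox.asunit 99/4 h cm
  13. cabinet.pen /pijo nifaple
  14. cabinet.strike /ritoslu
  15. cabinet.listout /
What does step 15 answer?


Answer: [flefofle, lobrend, lucrim/, pijo/, wele/]

Derivation:
I invoke asunit using v='-329', u_from='km', u_to='mm', and get -329000000.
I use asunit using v='^', u_from='km', u_to='cm', and observe -32900000000000.
Calling asunit using v='-4906', u_from='lb', u_to='g', and get -111266208361/50000.
Then carve using p='/wele': ok.
Next I call asunit using v='-3420', u_from='MiB', u_to='B', giving -3586129920.
I run pen using p='/flefofle', c='grugrojuk', — result: created.
I invoke strike using p='/flefofle', and get ok.
I call rehome using s='/lucrim/homp', d='/flefofle': ok.
I try pen using p='/ritoslu', c='bridra', giving created.
I use carve using p='/ninapu/fesmur': ToolError: no parent.
I use carve using p='/pijo', yielding ok.
I try asunit using v='99/4', u_from='h', u_to='cm', → ToolError: incompatible units.
Invoking pen using p='/pijo', c='nifaple', → ToolError: is a directory.
Then strike using p='/ritoslu', — result: ok.
Calling listout using p='/', giving [flefofle, lobrend, lucrim/, pijo/, wele/].


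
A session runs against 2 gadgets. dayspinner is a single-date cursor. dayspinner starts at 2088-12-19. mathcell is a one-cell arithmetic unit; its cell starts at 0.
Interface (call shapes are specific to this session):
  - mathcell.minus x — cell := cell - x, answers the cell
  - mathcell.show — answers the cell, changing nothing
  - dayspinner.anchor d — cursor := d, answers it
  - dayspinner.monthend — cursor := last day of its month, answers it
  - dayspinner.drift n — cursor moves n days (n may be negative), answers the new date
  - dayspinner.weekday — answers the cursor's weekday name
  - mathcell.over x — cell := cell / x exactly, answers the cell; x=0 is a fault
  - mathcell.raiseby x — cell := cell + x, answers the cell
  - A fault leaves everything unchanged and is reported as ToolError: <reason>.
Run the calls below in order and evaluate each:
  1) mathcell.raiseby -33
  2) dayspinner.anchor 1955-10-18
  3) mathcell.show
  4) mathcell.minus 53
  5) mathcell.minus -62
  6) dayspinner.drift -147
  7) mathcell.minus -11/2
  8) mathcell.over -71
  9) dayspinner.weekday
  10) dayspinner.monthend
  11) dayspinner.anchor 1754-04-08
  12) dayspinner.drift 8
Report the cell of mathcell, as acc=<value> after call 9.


Next I call mathcell.raiseby(x→-33), and see -33.
Invoking dayspinner.anchor(d→1955-10-18), yielding 1955-10-18.
I try mathcell.show(), and get -33.
Then mathcell.minus(x→53), giving -86.
Calling mathcell.minus(x→-62), giving -24.
I run dayspinner.drift(n→-147), which returns 1955-05-24.
I use mathcell.minus(x→-11/2), → -37/2.
Next I call mathcell.over(x→-71), and observe 37/142.
I run dayspinner.weekday(), and observe Tuesday.
Then dayspinner.monthend(), — result: 1955-05-31.
Calling dayspinner.anchor(d→1754-04-08), — result: 1754-04-08.
I invoke dayspinner.drift(n→8), which returns 1754-04-16.

Answer: acc=37/142


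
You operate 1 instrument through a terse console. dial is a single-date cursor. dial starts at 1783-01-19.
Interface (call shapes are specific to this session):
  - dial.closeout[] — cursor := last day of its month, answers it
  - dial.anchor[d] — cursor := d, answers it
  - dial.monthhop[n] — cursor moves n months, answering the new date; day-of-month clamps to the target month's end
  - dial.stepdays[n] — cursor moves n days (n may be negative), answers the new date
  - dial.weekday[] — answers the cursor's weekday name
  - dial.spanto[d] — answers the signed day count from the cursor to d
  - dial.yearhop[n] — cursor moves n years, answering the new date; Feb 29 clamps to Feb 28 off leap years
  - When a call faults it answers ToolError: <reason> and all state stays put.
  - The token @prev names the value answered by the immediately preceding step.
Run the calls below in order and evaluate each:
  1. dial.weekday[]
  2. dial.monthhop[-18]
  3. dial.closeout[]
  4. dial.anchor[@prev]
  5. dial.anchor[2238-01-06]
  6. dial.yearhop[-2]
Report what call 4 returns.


·→ dial.weekday()
·← Sunday
·→ dial.monthhop(n→-18)
·← 1781-07-19
·→ dial.closeout()
·← 1781-07-31
·→ dial.anchor(d→@prev)
·← 1781-07-31
·→ dial.anchor(d→2238-01-06)
·← 2238-01-06
·→ dial.yearhop(n→-2)
·← 2236-01-06

Answer: 1781-07-31


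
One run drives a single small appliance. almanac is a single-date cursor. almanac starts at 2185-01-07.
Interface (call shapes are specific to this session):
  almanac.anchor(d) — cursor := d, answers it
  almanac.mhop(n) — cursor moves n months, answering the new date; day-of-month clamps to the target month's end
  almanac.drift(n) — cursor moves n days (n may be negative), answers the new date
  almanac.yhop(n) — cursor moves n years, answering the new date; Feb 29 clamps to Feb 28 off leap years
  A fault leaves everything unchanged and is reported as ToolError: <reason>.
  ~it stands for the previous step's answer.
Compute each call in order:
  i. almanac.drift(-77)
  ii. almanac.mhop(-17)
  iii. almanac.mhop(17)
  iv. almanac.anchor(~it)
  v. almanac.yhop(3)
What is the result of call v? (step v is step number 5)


Answer: 2187-10-22

Derivation:
==> almanac.drift(n: -77)
<== 2184-10-22
==> almanac.mhop(n: -17)
<== 2183-05-22
==> almanac.mhop(n: 17)
<== 2184-10-22
==> almanac.anchor(d: ~it)
<== 2184-10-22
==> almanac.yhop(n: 3)
<== 2187-10-22


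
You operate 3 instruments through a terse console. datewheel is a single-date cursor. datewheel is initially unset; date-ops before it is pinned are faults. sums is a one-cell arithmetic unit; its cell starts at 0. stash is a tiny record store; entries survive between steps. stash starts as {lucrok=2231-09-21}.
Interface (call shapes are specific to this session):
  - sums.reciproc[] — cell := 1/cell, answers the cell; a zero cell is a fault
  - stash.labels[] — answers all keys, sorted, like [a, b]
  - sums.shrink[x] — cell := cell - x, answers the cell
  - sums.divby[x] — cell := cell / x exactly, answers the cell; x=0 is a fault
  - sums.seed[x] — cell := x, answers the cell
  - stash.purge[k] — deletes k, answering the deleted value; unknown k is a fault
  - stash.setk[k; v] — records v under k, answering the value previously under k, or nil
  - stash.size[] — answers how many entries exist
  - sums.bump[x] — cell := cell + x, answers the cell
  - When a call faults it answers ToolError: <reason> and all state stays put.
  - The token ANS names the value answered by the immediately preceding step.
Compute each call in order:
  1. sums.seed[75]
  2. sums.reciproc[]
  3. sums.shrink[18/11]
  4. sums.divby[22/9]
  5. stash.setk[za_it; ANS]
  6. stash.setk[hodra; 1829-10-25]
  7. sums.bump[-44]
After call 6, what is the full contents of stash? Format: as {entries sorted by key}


·→ sums.seed(75)
·← 75
·→ sums.reciproc()
·← 1/75
·→ sums.shrink(18/11)
·← -1339/825
·→ sums.divby(22/9)
·← -4017/6050
·→ stash.setk(za_it, ANS)
·← nil
·→ stash.setk(hodra, 1829-10-25)
·← nil
·→ sums.bump(-44)
·← -270217/6050

Answer: {hodra=1829-10-25, lucrok=2231-09-21, za_it=-4017/6050}


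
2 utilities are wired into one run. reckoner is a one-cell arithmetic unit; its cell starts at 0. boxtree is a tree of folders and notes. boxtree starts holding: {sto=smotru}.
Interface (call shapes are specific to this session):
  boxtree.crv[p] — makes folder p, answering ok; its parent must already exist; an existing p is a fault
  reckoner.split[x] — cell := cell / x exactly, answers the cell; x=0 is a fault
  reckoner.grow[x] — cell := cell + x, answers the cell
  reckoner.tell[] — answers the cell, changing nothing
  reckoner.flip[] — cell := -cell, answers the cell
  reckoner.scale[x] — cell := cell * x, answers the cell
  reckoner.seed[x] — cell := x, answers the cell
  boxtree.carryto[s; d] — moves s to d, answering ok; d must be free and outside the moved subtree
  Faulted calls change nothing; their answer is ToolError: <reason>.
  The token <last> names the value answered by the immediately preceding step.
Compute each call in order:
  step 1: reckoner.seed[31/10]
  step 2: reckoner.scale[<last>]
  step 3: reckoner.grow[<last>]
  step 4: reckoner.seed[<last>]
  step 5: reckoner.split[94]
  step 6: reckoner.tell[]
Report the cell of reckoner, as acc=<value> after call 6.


Answer: acc=961/4700

Derivation:
I call reckoner.seed using x=31/10: 31/10.
I use reckoner.scale using x=<last>, — result: 961/100.
I invoke reckoner.grow using x=<last>, → 961/50.
Next I call reckoner.seed using x=<last>, which returns 961/50.
Calling reckoner.split using x=94, yielding 961/4700.
I invoke reckoner.tell, and observe 961/4700.


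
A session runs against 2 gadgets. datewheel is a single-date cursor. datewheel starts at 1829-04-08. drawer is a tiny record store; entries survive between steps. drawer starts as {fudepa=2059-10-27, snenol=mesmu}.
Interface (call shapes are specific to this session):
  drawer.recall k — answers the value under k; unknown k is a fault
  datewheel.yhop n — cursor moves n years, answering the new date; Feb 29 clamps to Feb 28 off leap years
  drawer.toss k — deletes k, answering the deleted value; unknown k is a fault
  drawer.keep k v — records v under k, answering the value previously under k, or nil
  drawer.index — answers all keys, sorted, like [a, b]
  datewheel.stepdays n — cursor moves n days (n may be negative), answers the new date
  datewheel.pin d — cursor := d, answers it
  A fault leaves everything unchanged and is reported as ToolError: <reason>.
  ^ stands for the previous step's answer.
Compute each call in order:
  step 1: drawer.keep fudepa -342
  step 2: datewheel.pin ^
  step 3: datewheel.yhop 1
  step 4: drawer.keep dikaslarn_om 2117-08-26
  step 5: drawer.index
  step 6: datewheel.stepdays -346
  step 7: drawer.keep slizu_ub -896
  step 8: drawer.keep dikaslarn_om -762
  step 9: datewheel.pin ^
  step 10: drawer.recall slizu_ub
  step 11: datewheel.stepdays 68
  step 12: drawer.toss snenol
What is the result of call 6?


>> drawer.keep(k=fudepa, v=-342)
<< 2059-10-27
>> datewheel.pin(d=^)
<< 2059-10-27
>> datewheel.yhop(n=1)
<< 2060-10-27
>> drawer.keep(k=dikaslarn_om, v=2117-08-26)
<< nil
>> drawer.index()
<< [dikaslarn_om, fudepa, snenol]
>> datewheel.stepdays(n=-346)
<< 2059-11-16
>> drawer.keep(k=slizu_ub, v=-896)
<< nil
>> drawer.keep(k=dikaslarn_om, v=-762)
<< 2117-08-26
>> datewheel.pin(d=^)
<< 2117-08-26
>> drawer.recall(k=slizu_ub)
<< -896
>> datewheel.stepdays(n=68)
<< 2117-11-02
>> drawer.toss(k=snenol)
<< mesmu

Answer: 2059-11-16


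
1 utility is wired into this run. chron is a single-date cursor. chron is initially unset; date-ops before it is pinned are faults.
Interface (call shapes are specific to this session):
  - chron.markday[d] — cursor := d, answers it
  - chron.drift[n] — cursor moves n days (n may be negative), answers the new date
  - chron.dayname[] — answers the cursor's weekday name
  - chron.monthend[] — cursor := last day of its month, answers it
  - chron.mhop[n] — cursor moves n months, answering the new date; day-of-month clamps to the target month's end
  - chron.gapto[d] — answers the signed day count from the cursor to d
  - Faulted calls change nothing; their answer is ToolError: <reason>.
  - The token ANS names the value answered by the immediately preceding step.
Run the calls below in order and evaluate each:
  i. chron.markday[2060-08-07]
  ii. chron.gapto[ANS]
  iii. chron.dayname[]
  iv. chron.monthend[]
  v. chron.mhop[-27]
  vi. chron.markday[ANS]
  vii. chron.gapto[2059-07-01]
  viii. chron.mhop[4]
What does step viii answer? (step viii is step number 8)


Using chron.markday on d→2060-08-07, which returns 2060-08-07.
Next I call chron.gapto on d→ANS, → 0.
I try chron.dayname(), and observe Saturday.
Next I call chron.monthend, which returns 2060-08-31.
I use chron.mhop on n→-27: 2058-05-31.
Then chron.markday on d→ANS, → 2058-05-31.
Now I run chron.gapto on d→2059-07-01, yielding 396.
Using chron.mhop on n→4, which returns 2058-09-30.

Answer: 2058-09-30


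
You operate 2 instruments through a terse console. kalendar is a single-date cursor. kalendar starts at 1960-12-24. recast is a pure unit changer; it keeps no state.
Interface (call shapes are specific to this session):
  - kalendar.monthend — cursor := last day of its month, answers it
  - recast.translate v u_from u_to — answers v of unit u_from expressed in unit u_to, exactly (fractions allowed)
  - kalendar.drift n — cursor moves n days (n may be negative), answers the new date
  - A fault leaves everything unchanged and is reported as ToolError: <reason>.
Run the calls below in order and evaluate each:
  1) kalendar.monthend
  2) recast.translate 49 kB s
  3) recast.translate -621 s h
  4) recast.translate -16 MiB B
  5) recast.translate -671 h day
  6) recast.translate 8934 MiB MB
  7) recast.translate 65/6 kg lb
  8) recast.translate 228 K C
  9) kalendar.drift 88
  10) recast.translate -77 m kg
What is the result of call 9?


I use monthend(), giving 1960-12-31.
Calling translate using v: 49, u_from: kB, u_to: s, → ToolError: incompatible units.
Using translate using v: -621, u_from: s, u_to: h, yielding -69/400.
I try translate using v: -16, u_from: MiB, u_to: B, — result: -16777216.
Using translate using v: -671, u_from: h, u_to: day, and observe -671/24.
I run translate using v: 8934, u_from: MiB, u_to: MB, yielding 146374656/15625.
I try translate using v: 65/6, u_from: kg, u_to: lb, and see 3250000000/136077711.
I use translate using v: 228, u_from: K, u_to: C, → -903/20.
Next I call drift using n: 88, → 1961-03-29.
I try translate using v: -77, u_from: m, u_to: kg, and observe ToolError: incompatible units.

Answer: 1961-03-29


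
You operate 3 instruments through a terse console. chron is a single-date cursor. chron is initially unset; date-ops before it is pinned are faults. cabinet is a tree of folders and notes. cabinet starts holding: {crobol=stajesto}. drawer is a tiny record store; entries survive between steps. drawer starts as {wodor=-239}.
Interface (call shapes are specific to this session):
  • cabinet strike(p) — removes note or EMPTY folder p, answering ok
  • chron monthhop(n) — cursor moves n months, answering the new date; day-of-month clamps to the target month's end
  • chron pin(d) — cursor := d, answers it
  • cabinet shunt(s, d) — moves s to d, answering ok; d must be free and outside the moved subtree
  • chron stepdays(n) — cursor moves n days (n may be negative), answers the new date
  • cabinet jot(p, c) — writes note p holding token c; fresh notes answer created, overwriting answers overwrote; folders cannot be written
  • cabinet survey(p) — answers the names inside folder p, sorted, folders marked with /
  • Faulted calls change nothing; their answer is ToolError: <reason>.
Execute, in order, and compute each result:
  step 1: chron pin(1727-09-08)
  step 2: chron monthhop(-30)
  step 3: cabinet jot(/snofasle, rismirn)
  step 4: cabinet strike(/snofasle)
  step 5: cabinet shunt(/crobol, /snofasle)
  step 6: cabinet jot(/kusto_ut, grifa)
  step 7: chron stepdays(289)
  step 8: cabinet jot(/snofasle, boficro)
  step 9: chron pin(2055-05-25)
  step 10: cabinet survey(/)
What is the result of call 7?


Answer: 1725-12-22

Derivation:
Step: chron pin[d='1727-09-08']
Result: 1727-09-08
Step: chron monthhop[n='-30']
Result: 1725-03-08
Step: cabinet jot[p='/snofasle'; c='rismirn']
Result: created
Step: cabinet strike[p='/snofasle']
Result: ok
Step: cabinet shunt[s='/crobol'; d='/snofasle']
Result: ok
Step: cabinet jot[p='/kusto_ut'; c='grifa']
Result: created
Step: chron stepdays[n='289']
Result: 1725-12-22
Step: cabinet jot[p='/snofasle'; c='boficro']
Result: overwrote
Step: chron pin[d='2055-05-25']
Result: 2055-05-25
Step: cabinet survey[p='/']
Result: [kusto_ut, snofasle]


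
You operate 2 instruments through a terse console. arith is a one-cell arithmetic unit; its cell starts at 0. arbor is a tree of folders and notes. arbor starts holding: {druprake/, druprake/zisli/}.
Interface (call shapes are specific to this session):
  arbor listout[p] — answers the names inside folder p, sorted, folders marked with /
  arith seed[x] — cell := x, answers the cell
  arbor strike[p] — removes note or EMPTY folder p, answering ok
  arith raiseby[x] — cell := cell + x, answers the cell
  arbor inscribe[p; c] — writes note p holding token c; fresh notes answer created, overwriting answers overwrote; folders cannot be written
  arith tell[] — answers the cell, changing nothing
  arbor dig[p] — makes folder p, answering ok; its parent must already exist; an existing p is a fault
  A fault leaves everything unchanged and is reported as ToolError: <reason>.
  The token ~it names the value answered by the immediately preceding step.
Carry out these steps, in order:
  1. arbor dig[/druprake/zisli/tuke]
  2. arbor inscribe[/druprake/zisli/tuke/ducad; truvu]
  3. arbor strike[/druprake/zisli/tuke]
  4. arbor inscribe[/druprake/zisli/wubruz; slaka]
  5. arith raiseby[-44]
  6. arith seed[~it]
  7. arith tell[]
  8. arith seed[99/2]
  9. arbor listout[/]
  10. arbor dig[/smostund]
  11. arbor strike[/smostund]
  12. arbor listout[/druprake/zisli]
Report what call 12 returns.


Answer: [tuke/, wubruz]

Derivation:
Invoking arbor dig(p→/druprake/zisli/tuke), yielding ok.
Using arbor inscribe(p→/druprake/zisli/tuke/ducad, c→truvu), — result: created.
I try arbor strike(p→/druprake/zisli/tuke), and get ToolError: not empty.
I call arbor inscribe(p→/druprake/zisli/wubruz, c→slaka), yielding created.
Now I run arith raiseby(x→-44), — result: -44.
I use arith seed(x→~it), — result: -44.
I call arith tell(), and get -44.
I run arith seed(x→99/2), → 99/2.
Calling arbor listout(p→/): [druprake/].
Next I call arbor dig(p→/smostund), → ok.
Using arbor strike(p→/smostund), which returns ok.
Using arbor listout(p→/druprake/zisli), — result: [tuke/, wubruz].


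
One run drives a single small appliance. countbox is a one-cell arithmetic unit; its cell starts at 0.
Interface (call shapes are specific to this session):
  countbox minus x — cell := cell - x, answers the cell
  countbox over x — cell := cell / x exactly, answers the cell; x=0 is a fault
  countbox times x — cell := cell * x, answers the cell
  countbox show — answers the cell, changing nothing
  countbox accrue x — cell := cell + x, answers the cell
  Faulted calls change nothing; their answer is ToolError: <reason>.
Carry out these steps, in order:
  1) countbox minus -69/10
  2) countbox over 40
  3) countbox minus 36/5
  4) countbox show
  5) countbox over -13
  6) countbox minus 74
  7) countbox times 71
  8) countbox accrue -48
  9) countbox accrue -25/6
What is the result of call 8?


==> countbox minus(x→-69/10)
<== 69/10
==> countbox over(x→40)
<== 69/400
==> countbox minus(x→36/5)
<== -2811/400
==> countbox show()
<== -2811/400
==> countbox over(x→-13)
<== 2811/5200
==> countbox minus(x→74)
<== -381989/5200
==> countbox times(x→71)
<== -27121219/5200
==> countbox accrue(x→-48)
<== -27370819/5200
==> countbox accrue(x→-25/6)
<== -82177457/15600

Answer: -27370819/5200


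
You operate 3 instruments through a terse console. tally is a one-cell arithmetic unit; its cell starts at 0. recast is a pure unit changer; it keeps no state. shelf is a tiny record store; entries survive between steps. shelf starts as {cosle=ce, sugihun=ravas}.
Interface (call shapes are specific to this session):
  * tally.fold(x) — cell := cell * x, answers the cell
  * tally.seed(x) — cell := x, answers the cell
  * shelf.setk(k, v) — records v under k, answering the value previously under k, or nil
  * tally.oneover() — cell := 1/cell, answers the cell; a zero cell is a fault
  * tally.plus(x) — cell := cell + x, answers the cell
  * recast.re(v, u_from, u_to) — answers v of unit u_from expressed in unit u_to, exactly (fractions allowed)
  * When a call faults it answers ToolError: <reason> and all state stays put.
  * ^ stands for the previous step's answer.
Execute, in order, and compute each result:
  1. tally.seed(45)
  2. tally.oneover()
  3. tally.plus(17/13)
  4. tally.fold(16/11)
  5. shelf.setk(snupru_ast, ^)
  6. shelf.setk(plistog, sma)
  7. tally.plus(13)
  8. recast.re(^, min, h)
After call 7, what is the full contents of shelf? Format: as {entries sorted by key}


Answer: {cosle=ce, plistog=sma, snupru_ast=12448/6435, sugihun=ravas}

Derivation:
Act: tally.seed[45]
Obs: 45
Act: tally.oneover[]
Obs: 1/45
Act: tally.plus[17/13]
Obs: 778/585
Act: tally.fold[16/11]
Obs: 12448/6435
Act: shelf.setk[snupru_ast; ^]
Obs: nil
Act: shelf.setk[plistog; sma]
Obs: nil
Act: tally.plus[13]
Obs: 96103/6435
Act: recast.re[^; min; h]
Obs: 96103/386100


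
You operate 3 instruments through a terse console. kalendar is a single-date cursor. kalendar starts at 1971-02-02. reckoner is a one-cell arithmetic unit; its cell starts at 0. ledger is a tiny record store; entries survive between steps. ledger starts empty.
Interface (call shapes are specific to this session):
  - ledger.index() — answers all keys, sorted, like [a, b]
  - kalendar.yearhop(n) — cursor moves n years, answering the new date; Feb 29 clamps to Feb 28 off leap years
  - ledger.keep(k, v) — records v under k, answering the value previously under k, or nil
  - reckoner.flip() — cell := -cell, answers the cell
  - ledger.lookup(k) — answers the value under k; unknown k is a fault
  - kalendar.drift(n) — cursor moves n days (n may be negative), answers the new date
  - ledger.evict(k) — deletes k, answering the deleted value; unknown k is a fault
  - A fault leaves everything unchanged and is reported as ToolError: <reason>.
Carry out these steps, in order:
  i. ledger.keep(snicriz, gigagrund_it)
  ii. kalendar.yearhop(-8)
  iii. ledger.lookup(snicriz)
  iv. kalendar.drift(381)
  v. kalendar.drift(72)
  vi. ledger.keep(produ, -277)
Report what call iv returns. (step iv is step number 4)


Answer: 1964-02-18

Derivation:
;; keep(k→snicriz, v→gigagrund_it) => nil
;; yearhop(n→-8) => 1963-02-02
;; lookup(k→snicriz) => gigagrund_it
;; drift(n→381) => 1964-02-18
;; drift(n→72) => 1964-04-30
;; keep(k→produ, v→-277) => nil


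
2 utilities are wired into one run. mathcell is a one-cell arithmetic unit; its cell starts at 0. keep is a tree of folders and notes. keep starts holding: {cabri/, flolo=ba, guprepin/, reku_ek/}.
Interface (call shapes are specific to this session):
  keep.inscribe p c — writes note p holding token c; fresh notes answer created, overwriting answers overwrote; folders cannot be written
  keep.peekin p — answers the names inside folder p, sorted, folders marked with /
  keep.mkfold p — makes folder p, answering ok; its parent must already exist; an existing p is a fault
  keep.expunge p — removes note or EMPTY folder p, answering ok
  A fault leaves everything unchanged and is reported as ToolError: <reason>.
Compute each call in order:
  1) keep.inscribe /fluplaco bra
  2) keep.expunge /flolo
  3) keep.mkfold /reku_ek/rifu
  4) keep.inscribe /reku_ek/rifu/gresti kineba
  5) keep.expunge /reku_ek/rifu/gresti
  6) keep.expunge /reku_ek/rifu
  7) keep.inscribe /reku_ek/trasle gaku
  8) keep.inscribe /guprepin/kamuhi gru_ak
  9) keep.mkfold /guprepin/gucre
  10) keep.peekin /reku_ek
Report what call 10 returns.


Answer: [trasle]

Derivation:
~$ keep.inscribe p→/fluplaco c→bra
[out] created
~$ keep.expunge p→/flolo
[out] ok
~$ keep.mkfold p→/reku_ek/rifu
[out] ok
~$ keep.inscribe p→/reku_ek/rifu/gresti c→kineba
[out] created
~$ keep.expunge p→/reku_ek/rifu/gresti
[out] ok
~$ keep.expunge p→/reku_ek/rifu
[out] ok
~$ keep.inscribe p→/reku_ek/trasle c→gaku
[out] created
~$ keep.inscribe p→/guprepin/kamuhi c→gru_ak
[out] created
~$ keep.mkfold p→/guprepin/gucre
[out] ok
~$ keep.peekin p→/reku_ek
[out] [trasle]


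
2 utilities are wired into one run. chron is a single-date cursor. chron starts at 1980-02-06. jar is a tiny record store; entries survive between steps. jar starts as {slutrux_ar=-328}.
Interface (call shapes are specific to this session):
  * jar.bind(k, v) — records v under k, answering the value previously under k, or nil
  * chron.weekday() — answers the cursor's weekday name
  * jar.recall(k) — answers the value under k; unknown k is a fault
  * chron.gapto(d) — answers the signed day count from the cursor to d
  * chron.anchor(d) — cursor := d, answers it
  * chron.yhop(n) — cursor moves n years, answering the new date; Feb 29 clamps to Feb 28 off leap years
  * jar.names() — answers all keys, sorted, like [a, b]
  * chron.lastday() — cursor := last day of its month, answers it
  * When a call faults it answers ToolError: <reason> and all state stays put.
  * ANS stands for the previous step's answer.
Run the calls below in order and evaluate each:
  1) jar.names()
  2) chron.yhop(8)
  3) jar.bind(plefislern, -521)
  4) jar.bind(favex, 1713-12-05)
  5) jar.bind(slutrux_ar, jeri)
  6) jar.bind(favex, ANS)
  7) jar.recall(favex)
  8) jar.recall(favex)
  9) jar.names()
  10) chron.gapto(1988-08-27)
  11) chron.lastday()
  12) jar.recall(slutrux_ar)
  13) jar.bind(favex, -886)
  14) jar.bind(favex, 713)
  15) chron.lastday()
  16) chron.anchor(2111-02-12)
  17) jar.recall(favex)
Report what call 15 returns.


==> jar.names()
<== [slutrux_ar]
==> chron.yhop(n=8)
<== 1988-02-06
==> jar.bind(k=plefislern, v=-521)
<== nil
==> jar.bind(k=favex, v=1713-12-05)
<== nil
==> jar.bind(k=slutrux_ar, v=jeri)
<== -328
==> jar.bind(k=favex, v=ANS)
<== 1713-12-05
==> jar.recall(k=favex)
<== -328
==> jar.recall(k=favex)
<== -328
==> jar.names()
<== [favex, plefislern, slutrux_ar]
==> chron.gapto(d=1988-08-27)
<== 203
==> chron.lastday()
<== 1988-02-29
==> jar.recall(k=slutrux_ar)
<== jeri
==> jar.bind(k=favex, v=-886)
<== -328
==> jar.bind(k=favex, v=713)
<== -886
==> chron.lastday()
<== 1988-02-29
==> chron.anchor(d=2111-02-12)
<== 2111-02-12
==> jar.recall(k=favex)
<== 713

Answer: 1988-02-29


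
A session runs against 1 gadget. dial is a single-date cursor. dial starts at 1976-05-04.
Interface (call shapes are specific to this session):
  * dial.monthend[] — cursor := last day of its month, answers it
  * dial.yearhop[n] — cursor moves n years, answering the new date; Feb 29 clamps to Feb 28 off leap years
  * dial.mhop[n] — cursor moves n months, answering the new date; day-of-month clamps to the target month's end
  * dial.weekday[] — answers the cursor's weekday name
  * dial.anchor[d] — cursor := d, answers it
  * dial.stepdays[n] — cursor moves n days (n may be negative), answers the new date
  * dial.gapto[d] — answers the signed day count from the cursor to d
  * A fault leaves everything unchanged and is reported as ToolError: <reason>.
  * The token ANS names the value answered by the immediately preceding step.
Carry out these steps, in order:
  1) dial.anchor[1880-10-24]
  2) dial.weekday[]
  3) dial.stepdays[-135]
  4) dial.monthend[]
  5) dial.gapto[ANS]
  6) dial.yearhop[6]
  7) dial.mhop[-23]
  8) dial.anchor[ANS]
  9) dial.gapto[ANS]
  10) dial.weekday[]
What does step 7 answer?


Answer: 1884-07-30

Derivation:
==> dial.anchor(d=1880-10-24)
<== 1880-10-24
==> dial.weekday()
<== Sunday
==> dial.stepdays(n=-135)
<== 1880-06-11
==> dial.monthend()
<== 1880-06-30
==> dial.gapto(d=ANS)
<== 0
==> dial.yearhop(n=6)
<== 1886-06-30
==> dial.mhop(n=-23)
<== 1884-07-30
==> dial.anchor(d=ANS)
<== 1884-07-30
==> dial.gapto(d=ANS)
<== 0
==> dial.weekday()
<== Wednesday


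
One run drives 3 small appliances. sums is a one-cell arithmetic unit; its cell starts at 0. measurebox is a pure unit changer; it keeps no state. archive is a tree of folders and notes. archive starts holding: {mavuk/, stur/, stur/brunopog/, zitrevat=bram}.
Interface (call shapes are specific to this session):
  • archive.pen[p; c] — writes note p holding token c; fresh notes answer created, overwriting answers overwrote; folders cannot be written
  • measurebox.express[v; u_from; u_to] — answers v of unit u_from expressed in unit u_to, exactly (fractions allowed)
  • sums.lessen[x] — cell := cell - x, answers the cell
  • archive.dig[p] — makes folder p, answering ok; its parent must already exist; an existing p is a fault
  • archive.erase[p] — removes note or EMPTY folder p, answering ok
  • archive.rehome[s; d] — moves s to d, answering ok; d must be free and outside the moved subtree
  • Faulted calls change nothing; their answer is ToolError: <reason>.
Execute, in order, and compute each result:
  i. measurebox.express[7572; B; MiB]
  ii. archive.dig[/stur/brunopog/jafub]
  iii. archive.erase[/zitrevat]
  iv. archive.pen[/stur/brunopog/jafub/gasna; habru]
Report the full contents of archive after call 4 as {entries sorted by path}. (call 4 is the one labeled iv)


>>> express 7572 B MiB
:: 1893/262144
>>> dig /stur/brunopog/jafub
:: ok
>>> erase /zitrevat
:: ok
>>> pen /stur/brunopog/jafub/gasna habru
:: created

Answer: {mavuk/, stur/, stur/brunopog/, stur/brunopog/jafub/, stur/brunopog/jafub/gasna=habru}


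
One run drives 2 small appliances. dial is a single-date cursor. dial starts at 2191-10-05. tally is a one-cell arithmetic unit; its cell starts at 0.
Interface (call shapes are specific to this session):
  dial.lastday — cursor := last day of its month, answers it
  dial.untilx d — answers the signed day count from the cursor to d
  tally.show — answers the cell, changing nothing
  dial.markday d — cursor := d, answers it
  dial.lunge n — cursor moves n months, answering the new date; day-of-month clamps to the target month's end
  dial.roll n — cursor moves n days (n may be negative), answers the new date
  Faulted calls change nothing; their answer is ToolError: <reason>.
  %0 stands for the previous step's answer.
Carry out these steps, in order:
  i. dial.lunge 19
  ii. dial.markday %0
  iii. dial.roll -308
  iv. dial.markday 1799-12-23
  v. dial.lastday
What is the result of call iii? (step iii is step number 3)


Answer: 2192-07-01

Derivation:
·→ dial.lunge(n→19)
·← 2193-05-05
·→ dial.markday(d→%0)
·← 2193-05-05
·→ dial.roll(n→-308)
·← 2192-07-01
·→ dial.markday(d→1799-12-23)
·← 1799-12-23
·→ dial.lastday()
·← 1799-12-31


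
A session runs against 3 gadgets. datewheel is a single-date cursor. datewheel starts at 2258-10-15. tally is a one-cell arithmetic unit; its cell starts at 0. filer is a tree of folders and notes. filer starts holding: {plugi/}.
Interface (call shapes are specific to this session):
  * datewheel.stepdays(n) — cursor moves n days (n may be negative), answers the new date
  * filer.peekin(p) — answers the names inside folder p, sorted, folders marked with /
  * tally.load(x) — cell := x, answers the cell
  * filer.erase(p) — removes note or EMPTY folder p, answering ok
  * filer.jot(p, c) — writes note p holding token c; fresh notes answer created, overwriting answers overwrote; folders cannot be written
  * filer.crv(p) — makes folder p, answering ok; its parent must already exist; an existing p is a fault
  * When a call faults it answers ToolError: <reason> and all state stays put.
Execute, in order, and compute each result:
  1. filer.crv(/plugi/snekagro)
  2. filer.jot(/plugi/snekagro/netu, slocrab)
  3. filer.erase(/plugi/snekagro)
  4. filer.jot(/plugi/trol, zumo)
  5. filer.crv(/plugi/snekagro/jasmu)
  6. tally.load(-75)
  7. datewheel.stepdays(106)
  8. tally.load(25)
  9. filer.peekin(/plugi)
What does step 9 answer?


% 1. filer.crv(/plugi/snekagro) : ok
% 2. filer.jot(/plugi/snekagro/netu, slocrab) : created
% 3. filer.erase(/plugi/snekagro) : ToolError: not empty
% 4. filer.jot(/plugi/trol, zumo) : created
% 5. filer.crv(/plugi/snekagro/jasmu) : ok
% 6. tally.load(-75) : -75
% 7. datewheel.stepdays(106) : 2259-01-29
% 8. tally.load(25) : 25
% 9. filer.peekin(/plugi) : [snekagro/, trol]

Answer: [snekagro/, trol]


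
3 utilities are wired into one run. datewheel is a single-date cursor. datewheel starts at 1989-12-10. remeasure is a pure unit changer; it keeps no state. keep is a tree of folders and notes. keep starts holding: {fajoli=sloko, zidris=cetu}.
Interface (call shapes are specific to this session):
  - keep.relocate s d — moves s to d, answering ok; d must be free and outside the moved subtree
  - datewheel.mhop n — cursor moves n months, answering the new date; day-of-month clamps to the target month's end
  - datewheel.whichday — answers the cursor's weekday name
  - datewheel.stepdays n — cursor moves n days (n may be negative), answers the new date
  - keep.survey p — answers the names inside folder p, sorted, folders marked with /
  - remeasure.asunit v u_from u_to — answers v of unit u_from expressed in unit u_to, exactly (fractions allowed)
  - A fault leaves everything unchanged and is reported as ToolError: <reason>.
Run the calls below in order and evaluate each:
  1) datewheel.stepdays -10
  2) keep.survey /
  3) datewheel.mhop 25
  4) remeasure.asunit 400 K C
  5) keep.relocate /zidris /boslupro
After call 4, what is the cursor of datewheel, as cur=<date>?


Answer: cur=1991-12-30

Derivation:
>>> datewheel.stepdays n=-10
= 1989-11-30
>>> keep.survey p=/
= [fajoli, zidris]
>>> datewheel.mhop n=25
= 1991-12-30
>>> remeasure.asunit v=400 u_from=K u_to=C
= 2537/20
>>> keep.relocate s=/zidris d=/boslupro
= ok


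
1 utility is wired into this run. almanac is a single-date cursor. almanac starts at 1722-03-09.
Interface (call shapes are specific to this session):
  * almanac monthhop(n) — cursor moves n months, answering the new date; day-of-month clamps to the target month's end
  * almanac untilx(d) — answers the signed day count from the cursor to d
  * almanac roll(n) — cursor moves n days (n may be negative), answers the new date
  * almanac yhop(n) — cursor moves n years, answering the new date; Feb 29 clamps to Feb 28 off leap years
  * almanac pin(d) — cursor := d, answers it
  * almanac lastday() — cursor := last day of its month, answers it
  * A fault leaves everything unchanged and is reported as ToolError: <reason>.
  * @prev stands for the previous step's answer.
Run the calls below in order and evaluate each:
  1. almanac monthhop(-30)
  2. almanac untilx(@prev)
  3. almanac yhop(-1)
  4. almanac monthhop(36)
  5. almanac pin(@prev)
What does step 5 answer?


Answer: 1721-09-09

Derivation:
$ almanac monthhop n='-30'
:: 1719-09-09
$ almanac untilx d='@prev'
:: 0
$ almanac yhop n='-1'
:: 1718-09-09
$ almanac monthhop n='36'
:: 1721-09-09
$ almanac pin d='@prev'
:: 1721-09-09


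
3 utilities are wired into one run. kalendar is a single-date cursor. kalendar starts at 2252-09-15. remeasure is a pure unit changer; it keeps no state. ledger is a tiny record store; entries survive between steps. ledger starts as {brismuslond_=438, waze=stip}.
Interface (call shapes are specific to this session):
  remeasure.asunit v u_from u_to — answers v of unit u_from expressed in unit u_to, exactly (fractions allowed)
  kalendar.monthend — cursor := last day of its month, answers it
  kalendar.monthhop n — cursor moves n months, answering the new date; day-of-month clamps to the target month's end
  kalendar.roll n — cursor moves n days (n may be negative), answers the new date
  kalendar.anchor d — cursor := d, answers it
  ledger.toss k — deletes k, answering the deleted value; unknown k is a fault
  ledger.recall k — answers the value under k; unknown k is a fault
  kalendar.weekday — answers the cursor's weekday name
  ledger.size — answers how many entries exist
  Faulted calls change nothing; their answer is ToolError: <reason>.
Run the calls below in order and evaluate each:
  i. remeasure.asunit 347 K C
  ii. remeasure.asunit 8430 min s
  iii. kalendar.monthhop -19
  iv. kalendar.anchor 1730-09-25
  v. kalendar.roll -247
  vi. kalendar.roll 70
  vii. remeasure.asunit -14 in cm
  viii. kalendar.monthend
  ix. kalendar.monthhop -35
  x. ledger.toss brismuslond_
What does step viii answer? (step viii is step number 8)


Answer: 1730-04-30

Derivation:
Next I call asunit with v: 347, u_from: K, u_to: C, and get 1477/20.
Calling asunit with v: 8430, u_from: min, u_to: s, yielding 505800.
Now I run monthhop with n: -19, and see 2251-02-15.
Using anchor with d: 1730-09-25, yielding 1730-09-25.
Using roll with n: -247: 1730-01-21.
Then roll with n: 70, and get 1730-04-01.
I call asunit with v: -14, u_from: in, u_to: cm, yielding -889/25.
Calling monthend, — result: 1730-04-30.
Now I run monthhop with n: -35, giving 1727-05-30.
Next I call toss with k: brismuslond_, — result: 438.
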